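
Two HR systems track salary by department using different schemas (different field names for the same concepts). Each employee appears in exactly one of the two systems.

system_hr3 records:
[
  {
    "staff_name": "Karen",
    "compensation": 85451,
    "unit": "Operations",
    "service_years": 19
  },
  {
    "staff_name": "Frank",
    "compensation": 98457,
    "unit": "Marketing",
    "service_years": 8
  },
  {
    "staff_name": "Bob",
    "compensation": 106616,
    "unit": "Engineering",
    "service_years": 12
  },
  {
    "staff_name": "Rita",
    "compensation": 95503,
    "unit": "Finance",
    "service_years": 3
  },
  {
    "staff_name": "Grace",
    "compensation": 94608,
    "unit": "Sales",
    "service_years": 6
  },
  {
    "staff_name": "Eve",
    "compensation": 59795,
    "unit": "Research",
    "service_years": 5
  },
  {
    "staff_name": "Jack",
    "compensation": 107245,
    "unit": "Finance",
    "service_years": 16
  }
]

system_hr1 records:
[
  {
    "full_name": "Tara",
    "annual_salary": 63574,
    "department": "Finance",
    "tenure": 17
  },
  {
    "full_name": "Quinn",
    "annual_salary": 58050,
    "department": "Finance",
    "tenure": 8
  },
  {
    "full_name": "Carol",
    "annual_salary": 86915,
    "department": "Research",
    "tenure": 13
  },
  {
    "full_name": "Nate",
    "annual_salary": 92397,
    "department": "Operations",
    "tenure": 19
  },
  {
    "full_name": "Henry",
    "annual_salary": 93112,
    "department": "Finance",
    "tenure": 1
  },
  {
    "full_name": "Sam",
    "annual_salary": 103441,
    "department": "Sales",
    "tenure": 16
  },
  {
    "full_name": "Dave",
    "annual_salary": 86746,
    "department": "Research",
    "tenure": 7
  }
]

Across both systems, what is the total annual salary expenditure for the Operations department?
177848

Schema mappings:
- "unit" (system_hr3) = "department" (system_hr1) = department
- "compensation" (system_hr3) = "annual_salary" (system_hr1) = salary

Operations salaries from system_hr3: 85451
Operations salaries from system_hr1: 92397

Total: 85451 + 92397 = 177848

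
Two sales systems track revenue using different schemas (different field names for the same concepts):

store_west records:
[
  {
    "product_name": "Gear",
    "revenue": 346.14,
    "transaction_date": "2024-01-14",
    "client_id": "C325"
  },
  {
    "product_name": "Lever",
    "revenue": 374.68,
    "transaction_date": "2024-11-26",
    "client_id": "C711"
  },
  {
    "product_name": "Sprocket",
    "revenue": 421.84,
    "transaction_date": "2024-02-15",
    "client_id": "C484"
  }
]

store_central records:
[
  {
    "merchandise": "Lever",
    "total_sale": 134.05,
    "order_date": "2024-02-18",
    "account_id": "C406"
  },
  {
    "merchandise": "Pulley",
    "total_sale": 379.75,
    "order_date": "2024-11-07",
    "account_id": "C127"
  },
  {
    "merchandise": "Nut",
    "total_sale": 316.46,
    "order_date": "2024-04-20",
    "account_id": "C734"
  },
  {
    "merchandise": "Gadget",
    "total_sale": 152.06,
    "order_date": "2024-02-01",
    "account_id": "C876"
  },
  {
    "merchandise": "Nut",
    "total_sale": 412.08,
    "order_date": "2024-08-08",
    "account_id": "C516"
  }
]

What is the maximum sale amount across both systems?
421.84

Reconcile: "revenue" (store_west) = "total_sale" (store_central) = sale amount

Maximum in store_west: 421.84
Maximum in store_central: 412.08

Overall maximum: max(421.84, 412.08) = 421.84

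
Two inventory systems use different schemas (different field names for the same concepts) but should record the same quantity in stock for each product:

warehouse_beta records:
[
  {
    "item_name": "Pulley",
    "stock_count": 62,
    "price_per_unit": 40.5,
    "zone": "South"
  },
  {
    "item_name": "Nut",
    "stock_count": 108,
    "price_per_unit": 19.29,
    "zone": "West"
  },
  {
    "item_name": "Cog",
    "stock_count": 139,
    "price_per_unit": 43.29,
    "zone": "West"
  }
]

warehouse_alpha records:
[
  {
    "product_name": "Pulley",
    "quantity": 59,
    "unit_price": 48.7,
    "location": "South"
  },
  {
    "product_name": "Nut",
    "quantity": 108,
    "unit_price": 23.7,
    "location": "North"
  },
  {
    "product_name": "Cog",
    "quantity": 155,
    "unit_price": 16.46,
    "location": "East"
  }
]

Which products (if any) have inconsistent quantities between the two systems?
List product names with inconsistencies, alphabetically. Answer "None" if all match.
Cog, Pulley

Schema mappings:
- "item_name" (warehouse_beta) = "product_name" (warehouse_alpha) = product name
- "stock_count" (warehouse_beta) = "quantity" (warehouse_alpha) = quantity

Comparison:
  Pulley: 62 vs 59 - MISMATCH
  Nut: 108 vs 108 - MATCH
  Cog: 139 vs 155 - MISMATCH

Products with inconsistencies: Cog, Pulley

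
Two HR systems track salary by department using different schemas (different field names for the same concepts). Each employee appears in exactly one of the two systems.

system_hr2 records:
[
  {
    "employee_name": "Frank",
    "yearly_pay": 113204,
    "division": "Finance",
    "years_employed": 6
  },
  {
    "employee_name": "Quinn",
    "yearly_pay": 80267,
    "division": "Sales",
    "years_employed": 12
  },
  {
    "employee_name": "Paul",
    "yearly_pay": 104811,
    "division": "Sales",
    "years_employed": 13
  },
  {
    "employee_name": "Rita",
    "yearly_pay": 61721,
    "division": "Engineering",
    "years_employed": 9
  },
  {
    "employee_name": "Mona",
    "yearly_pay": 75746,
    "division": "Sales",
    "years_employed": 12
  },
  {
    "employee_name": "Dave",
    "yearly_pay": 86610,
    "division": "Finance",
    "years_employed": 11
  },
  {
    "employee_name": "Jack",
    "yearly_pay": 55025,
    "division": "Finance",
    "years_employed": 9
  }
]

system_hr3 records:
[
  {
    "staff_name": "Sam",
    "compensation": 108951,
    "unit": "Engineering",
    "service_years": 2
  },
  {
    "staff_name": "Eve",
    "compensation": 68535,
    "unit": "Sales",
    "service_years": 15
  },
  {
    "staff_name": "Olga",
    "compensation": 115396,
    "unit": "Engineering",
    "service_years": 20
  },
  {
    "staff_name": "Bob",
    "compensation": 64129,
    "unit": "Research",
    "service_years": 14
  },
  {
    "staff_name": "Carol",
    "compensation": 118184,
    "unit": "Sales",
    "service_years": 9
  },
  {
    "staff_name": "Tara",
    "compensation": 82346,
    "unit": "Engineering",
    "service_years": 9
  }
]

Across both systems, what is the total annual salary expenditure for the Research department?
64129

Schema mappings:
- "division" (system_hr2) = "unit" (system_hr3) = department
- "yearly_pay" (system_hr2) = "compensation" (system_hr3) = salary

Research salaries from system_hr2: 0
Research salaries from system_hr3: 64129

Total: 0 + 64129 = 64129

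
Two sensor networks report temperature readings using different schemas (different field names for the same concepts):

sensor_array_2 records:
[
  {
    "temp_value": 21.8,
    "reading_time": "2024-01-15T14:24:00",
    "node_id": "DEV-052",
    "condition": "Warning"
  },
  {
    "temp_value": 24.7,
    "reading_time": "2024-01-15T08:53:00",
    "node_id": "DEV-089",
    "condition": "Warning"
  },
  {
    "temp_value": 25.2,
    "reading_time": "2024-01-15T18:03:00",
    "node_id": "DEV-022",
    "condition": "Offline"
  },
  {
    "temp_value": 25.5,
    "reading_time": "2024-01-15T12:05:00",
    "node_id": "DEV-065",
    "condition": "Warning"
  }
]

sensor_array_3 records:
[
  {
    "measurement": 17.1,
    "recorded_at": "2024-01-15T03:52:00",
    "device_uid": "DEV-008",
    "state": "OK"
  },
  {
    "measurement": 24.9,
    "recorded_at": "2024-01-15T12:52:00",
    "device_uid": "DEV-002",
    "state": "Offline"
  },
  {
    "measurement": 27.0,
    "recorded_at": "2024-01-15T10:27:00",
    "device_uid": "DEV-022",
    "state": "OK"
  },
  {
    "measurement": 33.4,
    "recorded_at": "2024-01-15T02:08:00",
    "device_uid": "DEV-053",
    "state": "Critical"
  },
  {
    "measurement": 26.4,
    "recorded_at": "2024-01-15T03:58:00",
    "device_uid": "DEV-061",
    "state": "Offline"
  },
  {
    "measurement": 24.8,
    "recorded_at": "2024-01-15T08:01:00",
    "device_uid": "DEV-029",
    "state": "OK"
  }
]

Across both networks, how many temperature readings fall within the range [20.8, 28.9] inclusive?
8

Schema mapping: "temp_value" (sensor_array_2) = "measurement" (sensor_array_3) = temperature

Readings in [20.8, 28.9] from sensor_array_2: 4
Readings in [20.8, 28.9] from sensor_array_3: 4

Total count: 4 + 4 = 8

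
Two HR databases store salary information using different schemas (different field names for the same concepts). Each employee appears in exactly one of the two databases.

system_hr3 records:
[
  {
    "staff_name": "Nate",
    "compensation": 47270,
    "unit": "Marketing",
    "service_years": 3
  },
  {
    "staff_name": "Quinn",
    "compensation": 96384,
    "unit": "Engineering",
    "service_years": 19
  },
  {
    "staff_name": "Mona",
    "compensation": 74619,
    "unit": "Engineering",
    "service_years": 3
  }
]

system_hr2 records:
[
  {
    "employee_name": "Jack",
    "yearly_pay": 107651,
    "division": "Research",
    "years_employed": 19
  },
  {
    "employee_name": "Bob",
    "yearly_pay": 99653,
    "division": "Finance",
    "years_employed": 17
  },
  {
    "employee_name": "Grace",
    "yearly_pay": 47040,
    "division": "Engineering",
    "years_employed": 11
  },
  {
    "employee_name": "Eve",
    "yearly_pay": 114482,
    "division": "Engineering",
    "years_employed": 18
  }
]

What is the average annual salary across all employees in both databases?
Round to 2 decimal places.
83871.29

Schema mapping: "compensation" (system_hr3) = "yearly_pay" (system_hr2) = annual salary

All salaries: [47270, 96384, 74619, 107651, 99653, 47040, 114482]
Sum: 587099
Count: 7
Average: 587099 / 7 = 83871.29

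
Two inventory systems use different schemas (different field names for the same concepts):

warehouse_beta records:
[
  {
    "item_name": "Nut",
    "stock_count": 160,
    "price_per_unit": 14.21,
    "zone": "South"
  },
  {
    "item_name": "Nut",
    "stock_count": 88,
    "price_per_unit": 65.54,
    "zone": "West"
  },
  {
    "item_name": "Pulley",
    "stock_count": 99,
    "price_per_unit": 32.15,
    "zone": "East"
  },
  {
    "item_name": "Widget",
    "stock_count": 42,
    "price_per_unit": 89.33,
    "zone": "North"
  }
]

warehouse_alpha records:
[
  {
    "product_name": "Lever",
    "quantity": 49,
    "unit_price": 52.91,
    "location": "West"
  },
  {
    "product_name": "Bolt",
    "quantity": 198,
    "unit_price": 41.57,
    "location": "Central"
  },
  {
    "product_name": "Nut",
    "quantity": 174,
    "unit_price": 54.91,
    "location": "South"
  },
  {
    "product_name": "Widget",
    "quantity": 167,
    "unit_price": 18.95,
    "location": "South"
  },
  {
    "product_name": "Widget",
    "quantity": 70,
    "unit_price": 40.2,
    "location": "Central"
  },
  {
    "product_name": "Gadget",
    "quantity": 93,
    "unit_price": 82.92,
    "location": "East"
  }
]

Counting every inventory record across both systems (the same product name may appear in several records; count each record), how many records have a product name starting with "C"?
0

Schema mapping: "item_name" (warehouse_beta) = "product_name" (warehouse_alpha) = product name

Records with product name starting with "C" in warehouse_beta: 0
Records with product name starting with "C" in warehouse_alpha: 0

Total: 0 + 0 = 0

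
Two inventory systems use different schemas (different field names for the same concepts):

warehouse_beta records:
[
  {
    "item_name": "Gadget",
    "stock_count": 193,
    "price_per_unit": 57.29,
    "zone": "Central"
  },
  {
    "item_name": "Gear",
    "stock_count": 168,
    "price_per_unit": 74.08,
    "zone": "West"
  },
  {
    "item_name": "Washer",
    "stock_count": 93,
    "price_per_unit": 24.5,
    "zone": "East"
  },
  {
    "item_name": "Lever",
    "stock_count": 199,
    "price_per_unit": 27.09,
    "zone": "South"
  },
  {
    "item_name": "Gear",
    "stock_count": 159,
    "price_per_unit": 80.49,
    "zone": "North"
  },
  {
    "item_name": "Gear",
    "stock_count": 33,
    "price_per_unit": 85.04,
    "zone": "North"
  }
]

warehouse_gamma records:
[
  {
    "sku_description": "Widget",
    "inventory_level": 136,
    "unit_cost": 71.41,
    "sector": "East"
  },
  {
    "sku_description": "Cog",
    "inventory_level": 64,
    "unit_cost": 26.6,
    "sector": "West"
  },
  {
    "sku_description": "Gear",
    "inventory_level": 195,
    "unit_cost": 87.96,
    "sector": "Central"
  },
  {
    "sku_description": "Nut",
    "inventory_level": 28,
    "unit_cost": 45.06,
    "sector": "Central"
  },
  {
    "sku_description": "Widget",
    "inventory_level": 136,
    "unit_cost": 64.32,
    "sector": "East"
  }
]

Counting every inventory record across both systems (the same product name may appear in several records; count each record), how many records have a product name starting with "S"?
0

Schema mapping: "item_name" (warehouse_beta) = "sku_description" (warehouse_gamma) = product name

Records with product name starting with "S" in warehouse_beta: 0
Records with product name starting with "S" in warehouse_gamma: 0

Total: 0 + 0 = 0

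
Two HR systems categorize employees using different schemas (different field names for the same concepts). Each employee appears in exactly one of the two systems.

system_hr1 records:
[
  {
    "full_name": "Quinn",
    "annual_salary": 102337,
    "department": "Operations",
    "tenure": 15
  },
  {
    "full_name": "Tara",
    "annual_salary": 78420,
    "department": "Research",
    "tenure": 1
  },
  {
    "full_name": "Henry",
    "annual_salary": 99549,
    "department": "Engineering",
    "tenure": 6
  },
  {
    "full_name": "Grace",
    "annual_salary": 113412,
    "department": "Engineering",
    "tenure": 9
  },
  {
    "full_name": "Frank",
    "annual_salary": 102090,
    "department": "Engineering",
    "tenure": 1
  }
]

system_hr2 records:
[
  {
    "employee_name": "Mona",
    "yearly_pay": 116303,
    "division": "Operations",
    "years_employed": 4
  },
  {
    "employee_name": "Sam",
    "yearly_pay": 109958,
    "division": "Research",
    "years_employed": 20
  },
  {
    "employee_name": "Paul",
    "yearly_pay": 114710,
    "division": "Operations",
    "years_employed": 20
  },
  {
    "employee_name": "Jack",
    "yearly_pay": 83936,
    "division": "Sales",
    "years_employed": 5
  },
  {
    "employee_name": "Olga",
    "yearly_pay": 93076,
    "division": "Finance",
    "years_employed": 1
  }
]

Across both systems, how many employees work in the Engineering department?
3

Schema mapping: "department" (system_hr1) = "division" (system_hr2) = department

Engineering employees in system_hr1: 3
Engineering employees in system_hr2: 0

Total in Engineering: 3 + 0 = 3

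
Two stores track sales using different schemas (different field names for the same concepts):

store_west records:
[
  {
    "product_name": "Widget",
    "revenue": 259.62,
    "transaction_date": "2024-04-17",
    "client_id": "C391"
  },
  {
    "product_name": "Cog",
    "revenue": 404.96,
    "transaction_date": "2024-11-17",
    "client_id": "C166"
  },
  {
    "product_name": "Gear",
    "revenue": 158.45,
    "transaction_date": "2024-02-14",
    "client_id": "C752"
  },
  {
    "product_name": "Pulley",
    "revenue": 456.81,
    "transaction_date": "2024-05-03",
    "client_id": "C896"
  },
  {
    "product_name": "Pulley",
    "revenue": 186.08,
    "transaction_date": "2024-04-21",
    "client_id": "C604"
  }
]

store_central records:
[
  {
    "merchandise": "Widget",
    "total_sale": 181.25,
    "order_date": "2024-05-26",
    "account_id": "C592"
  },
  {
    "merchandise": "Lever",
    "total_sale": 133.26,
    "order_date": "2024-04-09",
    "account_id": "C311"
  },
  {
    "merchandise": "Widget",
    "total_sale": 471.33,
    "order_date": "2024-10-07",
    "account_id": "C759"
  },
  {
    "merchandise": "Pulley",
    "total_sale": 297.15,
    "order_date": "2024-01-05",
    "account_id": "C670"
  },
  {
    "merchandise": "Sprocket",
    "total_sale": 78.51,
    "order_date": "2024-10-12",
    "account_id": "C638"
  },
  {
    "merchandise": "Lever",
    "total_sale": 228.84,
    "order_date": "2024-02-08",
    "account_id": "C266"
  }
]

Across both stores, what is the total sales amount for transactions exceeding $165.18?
2486.04

Schema mapping: "revenue" (store_west) = "total_sale" (store_central) = sale amount

Sum of sales > $165.18 in store_west: 1307.47
Sum of sales > $165.18 in store_central: 1178.57

Total: 1307.47 + 1178.57 = 2486.04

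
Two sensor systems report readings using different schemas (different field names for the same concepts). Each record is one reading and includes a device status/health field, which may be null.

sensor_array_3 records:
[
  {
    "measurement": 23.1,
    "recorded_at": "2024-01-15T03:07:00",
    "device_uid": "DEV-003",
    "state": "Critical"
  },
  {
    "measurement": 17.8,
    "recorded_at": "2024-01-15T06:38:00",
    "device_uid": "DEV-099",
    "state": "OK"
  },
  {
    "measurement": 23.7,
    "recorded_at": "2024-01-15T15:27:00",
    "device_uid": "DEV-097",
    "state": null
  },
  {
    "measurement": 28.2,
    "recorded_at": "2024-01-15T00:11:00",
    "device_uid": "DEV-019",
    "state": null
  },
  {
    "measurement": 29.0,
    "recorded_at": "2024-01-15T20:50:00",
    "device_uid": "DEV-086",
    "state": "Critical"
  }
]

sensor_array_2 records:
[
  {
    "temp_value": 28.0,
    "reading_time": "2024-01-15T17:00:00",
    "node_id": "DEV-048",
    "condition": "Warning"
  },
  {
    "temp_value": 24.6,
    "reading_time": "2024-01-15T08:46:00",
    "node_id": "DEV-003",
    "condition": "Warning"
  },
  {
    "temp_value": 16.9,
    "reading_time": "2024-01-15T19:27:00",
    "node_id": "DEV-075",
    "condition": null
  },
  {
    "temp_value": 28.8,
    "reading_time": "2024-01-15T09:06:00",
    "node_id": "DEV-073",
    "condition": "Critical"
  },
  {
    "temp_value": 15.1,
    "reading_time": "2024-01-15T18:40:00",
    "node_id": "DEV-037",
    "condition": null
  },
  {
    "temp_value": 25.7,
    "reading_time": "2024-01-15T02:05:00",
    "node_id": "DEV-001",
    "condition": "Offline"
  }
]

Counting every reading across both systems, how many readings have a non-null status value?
7

Schema mapping: "state" (sensor_array_3) = "condition" (sensor_array_2) = status

Non-null in sensor_array_3: 3
Non-null in sensor_array_2: 4

Total non-null: 3 + 4 = 7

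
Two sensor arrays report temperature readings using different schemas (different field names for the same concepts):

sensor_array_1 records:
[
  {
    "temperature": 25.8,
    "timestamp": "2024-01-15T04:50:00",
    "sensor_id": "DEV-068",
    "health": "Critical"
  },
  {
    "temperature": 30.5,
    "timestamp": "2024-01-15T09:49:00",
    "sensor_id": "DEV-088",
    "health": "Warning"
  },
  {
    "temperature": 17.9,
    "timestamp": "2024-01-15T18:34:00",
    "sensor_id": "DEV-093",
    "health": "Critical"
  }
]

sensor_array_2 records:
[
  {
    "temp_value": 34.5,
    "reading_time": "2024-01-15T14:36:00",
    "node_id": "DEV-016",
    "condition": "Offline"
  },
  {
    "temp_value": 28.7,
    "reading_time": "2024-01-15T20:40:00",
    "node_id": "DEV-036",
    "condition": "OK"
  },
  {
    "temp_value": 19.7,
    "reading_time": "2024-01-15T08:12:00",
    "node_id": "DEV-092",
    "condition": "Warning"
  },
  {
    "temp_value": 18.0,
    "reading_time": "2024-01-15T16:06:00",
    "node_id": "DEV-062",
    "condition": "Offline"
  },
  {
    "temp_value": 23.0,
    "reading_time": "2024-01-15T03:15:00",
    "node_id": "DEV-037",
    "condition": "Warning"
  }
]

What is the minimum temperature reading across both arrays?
17.9

Schema mapping: "temperature" (sensor_array_1) = "temp_value" (sensor_array_2) = temperature reading

Minimum in sensor_array_1: 17.9
Minimum in sensor_array_2: 18.0

Overall minimum: min(17.9, 18.0) = 17.9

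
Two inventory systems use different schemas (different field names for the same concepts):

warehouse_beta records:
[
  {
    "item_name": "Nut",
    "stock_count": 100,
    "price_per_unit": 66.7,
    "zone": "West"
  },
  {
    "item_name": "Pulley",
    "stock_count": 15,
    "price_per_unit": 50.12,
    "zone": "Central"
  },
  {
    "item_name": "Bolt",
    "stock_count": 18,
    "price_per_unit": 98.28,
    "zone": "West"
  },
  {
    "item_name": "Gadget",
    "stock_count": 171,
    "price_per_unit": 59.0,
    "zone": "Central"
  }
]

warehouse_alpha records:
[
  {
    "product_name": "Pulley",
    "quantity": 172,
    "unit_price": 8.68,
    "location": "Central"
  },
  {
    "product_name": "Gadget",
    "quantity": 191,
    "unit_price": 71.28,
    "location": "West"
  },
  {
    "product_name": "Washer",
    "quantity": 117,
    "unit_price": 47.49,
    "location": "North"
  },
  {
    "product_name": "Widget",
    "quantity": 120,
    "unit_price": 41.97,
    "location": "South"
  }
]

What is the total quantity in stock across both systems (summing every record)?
904

To reconcile these schemas, identify the field holding the quantity in stock in each system:
1. In warehouse_beta it is "stock_count"
2. In warehouse_alpha it is "quantity"

From warehouse_beta: 100 + 15 + 18 + 171 = 304
From warehouse_alpha: 172 + 191 + 117 + 120 = 600

Total: 304 + 600 = 904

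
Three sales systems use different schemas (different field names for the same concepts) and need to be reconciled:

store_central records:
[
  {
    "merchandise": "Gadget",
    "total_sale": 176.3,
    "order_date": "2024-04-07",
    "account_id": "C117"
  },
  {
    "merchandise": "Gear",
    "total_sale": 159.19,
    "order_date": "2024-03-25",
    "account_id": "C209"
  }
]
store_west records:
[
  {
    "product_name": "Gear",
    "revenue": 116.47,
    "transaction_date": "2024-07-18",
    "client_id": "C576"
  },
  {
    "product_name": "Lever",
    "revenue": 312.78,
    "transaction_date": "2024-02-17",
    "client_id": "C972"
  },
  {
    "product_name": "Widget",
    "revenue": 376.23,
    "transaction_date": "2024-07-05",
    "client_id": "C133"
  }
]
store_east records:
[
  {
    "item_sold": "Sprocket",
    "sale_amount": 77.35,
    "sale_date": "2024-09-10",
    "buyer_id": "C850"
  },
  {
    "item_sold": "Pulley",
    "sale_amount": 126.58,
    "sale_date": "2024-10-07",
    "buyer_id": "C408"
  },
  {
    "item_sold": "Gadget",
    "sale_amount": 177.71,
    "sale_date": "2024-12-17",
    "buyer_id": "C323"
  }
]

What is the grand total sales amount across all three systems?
1522.61

Schema reconciliation - all amount fields map to sale amount:

store_central (total_sale): 335.49
store_west (revenue): 805.48
store_east (sale_amount): 381.64

Grand total: 1522.61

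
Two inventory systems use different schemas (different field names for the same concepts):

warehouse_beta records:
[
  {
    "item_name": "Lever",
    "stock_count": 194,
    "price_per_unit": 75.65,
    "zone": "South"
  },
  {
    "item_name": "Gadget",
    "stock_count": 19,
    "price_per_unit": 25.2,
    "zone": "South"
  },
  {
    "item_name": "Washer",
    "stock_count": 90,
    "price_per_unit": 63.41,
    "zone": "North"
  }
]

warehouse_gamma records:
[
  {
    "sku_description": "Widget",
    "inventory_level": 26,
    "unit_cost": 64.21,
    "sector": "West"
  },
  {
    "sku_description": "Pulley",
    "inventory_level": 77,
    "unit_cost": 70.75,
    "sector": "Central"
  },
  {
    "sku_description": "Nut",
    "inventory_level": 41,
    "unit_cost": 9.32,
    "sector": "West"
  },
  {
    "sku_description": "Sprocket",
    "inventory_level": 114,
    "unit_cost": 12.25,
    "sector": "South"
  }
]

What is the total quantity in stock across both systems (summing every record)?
561

To reconcile these schemas, identify the field holding the quantity in stock in each system:
1. In warehouse_beta it is "stock_count"
2. In warehouse_gamma it is "inventory_level"

From warehouse_beta: 194 + 19 + 90 = 303
From warehouse_gamma: 26 + 77 + 41 + 114 = 258

Total: 303 + 258 = 561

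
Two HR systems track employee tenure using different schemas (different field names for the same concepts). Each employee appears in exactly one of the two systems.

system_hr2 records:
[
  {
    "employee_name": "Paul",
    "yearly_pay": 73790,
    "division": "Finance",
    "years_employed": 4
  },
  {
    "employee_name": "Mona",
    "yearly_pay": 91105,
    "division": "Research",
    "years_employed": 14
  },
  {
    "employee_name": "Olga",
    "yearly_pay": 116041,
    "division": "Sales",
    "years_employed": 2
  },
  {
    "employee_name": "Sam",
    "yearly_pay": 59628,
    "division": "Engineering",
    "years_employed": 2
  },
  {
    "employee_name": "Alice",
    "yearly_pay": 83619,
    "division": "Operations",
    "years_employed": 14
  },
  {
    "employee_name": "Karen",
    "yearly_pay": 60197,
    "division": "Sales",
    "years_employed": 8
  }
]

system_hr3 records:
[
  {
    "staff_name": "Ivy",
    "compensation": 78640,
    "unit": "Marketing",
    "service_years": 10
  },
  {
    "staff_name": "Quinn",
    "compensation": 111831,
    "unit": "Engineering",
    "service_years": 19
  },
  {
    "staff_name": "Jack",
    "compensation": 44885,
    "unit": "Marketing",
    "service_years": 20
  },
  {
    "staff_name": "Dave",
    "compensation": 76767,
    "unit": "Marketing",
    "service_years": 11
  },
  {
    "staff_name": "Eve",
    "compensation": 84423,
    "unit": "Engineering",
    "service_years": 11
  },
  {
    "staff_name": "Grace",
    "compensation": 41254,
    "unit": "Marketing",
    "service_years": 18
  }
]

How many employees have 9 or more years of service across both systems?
8

Reconcile schemas: "years_employed" (system_hr2) = "service_years" (system_hr3) = years of service

From system_hr2: 2 employees with >= 9 years
From system_hr3: 6 employees with >= 9 years

Total: 2 + 6 = 8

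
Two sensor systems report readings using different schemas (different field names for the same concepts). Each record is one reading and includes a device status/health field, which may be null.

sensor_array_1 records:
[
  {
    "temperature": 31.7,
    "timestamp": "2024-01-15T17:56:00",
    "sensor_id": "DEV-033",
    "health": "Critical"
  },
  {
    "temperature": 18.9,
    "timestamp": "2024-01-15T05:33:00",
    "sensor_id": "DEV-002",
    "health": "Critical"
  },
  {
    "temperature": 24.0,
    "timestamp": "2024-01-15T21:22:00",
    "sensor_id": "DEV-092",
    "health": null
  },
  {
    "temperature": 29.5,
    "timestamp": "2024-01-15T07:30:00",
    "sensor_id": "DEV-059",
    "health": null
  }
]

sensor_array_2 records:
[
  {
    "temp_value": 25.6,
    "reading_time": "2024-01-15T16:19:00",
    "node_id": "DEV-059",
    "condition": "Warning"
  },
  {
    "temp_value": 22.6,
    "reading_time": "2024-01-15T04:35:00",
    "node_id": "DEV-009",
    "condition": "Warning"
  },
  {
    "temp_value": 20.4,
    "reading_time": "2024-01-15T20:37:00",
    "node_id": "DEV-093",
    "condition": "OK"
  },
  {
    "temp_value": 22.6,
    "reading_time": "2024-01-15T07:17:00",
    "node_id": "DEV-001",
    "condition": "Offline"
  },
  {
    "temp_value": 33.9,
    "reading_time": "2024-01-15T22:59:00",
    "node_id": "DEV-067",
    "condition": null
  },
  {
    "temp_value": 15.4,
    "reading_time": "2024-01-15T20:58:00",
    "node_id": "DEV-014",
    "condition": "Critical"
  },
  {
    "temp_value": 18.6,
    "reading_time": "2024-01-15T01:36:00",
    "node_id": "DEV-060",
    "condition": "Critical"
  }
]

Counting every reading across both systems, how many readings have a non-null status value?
8

Schema mapping: "health" (sensor_array_1) = "condition" (sensor_array_2) = status

Non-null in sensor_array_1: 2
Non-null in sensor_array_2: 6

Total non-null: 2 + 6 = 8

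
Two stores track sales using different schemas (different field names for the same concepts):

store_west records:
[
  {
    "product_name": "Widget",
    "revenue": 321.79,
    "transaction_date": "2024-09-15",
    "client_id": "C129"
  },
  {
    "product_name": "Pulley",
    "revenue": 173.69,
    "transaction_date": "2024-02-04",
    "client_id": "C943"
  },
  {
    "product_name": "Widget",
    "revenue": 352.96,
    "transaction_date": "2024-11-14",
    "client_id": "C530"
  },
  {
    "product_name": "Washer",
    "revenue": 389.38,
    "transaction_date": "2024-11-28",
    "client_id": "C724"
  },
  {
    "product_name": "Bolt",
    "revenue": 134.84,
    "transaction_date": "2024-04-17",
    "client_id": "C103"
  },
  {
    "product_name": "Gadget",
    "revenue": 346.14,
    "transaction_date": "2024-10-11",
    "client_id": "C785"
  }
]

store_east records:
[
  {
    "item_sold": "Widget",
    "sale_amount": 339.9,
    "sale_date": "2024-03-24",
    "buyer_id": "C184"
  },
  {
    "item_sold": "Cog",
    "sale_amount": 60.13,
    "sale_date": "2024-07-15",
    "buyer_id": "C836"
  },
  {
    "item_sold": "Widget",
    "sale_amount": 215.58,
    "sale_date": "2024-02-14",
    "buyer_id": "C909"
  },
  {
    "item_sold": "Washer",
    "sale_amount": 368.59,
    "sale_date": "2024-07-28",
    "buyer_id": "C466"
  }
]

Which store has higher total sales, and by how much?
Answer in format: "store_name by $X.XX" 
store_west by $734.60

Schema mapping: "revenue" (store_west) = "sale_amount" (store_east) = sale amount

Total for store_west: 1718.80
Total for store_east: 984.20

Difference: |1718.80 - 984.20| = 734.60
store_west has higher sales by $734.60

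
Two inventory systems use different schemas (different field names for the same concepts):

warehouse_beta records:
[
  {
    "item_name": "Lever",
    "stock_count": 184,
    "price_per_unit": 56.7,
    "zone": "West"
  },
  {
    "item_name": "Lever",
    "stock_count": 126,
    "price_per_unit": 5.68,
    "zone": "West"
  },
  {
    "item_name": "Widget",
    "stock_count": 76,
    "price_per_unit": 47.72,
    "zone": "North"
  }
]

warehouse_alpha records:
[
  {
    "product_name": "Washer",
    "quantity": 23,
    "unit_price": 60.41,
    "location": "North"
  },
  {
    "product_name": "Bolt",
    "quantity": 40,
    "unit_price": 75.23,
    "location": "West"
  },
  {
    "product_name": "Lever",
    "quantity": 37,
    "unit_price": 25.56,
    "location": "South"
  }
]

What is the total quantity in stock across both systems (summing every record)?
486

To reconcile these schemas, identify the field holding the quantity in stock in each system:
1. In warehouse_beta it is "stock_count"
2. In warehouse_alpha it is "quantity"

From warehouse_beta: 184 + 126 + 76 = 386
From warehouse_alpha: 23 + 40 + 37 = 100

Total: 386 + 100 = 486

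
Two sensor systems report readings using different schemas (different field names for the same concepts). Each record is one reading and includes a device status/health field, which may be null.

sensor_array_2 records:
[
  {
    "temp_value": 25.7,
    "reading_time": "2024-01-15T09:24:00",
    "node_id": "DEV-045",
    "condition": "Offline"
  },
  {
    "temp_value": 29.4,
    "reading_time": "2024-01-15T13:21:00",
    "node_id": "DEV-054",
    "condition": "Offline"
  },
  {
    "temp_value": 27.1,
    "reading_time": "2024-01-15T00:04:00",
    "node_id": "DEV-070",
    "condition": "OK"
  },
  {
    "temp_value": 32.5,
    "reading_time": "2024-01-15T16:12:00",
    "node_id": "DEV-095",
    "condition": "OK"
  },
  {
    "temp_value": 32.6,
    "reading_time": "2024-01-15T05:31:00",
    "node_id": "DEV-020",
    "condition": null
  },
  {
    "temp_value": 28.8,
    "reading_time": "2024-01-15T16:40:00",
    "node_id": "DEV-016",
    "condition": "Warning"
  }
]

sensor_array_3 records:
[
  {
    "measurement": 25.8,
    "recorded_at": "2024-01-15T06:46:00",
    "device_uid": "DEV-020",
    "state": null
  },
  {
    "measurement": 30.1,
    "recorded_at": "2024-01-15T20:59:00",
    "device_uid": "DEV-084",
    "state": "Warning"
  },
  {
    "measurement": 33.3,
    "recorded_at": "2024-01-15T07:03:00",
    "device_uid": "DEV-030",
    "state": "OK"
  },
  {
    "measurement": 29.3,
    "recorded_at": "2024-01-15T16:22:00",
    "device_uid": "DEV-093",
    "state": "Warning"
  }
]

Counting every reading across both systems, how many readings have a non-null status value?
8

Schema mapping: "condition" (sensor_array_2) = "state" (sensor_array_3) = status

Non-null in sensor_array_2: 5
Non-null in sensor_array_3: 3

Total non-null: 5 + 3 = 8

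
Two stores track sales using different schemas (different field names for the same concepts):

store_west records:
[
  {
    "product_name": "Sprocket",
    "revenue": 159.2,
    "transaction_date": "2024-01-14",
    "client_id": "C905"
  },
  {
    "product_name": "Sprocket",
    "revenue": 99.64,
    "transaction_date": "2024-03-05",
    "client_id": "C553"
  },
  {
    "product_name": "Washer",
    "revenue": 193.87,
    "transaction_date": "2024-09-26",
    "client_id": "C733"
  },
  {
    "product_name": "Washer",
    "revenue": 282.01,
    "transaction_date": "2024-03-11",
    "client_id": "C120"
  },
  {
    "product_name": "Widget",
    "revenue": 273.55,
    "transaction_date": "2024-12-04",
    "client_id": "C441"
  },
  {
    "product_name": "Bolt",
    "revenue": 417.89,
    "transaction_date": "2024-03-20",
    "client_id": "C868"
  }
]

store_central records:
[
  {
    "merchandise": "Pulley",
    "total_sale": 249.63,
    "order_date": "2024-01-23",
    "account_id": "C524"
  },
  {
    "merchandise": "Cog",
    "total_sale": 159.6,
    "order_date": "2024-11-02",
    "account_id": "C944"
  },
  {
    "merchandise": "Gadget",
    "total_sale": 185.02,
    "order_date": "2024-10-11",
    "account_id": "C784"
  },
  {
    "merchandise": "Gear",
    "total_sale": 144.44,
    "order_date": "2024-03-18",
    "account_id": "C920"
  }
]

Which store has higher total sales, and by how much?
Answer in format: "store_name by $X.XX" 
store_west by $687.47

Schema mapping: "revenue" (store_west) = "total_sale" (store_central) = sale amount

Total for store_west: 1426.16
Total for store_central: 738.69

Difference: |1426.16 - 738.69| = 687.47
store_west has higher sales by $687.47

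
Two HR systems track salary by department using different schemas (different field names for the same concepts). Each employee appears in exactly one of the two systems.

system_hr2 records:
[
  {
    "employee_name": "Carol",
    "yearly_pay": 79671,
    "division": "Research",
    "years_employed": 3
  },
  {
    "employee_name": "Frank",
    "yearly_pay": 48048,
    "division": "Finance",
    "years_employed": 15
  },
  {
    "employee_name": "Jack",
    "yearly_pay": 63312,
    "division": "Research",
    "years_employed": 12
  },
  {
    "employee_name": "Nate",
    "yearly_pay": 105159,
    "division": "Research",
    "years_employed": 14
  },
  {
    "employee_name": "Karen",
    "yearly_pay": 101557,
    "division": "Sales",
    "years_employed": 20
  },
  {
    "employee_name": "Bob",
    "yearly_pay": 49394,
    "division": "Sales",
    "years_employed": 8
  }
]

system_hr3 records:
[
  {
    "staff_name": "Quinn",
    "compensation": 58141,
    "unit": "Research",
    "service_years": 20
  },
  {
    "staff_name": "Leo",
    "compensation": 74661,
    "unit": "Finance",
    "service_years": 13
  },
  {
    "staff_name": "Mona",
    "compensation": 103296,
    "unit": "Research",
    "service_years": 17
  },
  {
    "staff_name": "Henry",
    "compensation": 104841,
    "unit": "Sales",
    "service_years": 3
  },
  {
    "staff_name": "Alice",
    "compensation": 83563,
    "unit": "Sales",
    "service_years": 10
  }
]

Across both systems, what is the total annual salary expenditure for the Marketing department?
0

Schema mappings:
- "division" (system_hr2) = "unit" (system_hr3) = department
- "yearly_pay" (system_hr2) = "compensation" (system_hr3) = salary

Marketing salaries from system_hr2: 0
Marketing salaries from system_hr3: 0

Total: 0 + 0 = 0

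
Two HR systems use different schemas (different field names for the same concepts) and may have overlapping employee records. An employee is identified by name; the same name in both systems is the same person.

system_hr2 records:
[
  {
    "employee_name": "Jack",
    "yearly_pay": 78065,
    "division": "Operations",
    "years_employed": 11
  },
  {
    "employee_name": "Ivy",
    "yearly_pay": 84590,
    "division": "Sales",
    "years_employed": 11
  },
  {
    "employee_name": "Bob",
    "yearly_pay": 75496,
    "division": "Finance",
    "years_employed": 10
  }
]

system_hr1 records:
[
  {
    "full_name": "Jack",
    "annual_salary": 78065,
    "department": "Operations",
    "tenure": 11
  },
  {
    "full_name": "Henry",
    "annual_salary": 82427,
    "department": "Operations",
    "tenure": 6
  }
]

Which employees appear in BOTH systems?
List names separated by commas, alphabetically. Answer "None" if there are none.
Jack

Schema mapping: "employee_name" (system_hr2) = "full_name" (system_hr1) = employee name

Names in system_hr2: ['Bob', 'Ivy', 'Jack']
Names in system_hr1: ['Henry', 'Jack']

Intersection: ['Jack']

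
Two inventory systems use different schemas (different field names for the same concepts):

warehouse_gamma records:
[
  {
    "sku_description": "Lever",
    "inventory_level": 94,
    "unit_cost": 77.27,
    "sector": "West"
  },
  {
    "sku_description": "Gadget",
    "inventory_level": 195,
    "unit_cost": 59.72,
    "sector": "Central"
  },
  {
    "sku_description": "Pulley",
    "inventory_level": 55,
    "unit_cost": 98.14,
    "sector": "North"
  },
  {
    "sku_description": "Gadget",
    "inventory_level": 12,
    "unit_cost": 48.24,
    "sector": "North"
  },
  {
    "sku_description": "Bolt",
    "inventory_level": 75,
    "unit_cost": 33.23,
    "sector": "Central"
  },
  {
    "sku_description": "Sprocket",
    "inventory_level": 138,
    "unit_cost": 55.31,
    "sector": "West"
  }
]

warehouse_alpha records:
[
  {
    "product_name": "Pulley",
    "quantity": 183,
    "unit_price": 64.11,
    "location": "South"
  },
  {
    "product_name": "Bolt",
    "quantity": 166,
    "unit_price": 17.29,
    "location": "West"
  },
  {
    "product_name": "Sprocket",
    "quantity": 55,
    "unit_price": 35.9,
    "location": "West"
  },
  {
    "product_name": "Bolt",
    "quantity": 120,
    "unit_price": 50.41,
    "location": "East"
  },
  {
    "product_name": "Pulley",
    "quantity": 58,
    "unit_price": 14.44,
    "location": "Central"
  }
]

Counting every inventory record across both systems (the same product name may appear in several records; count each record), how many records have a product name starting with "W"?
0

Schema mapping: "sku_description" (warehouse_gamma) = "product_name" (warehouse_alpha) = product name

Records with product name starting with "W" in warehouse_gamma: 0
Records with product name starting with "W" in warehouse_alpha: 0

Total: 0 + 0 = 0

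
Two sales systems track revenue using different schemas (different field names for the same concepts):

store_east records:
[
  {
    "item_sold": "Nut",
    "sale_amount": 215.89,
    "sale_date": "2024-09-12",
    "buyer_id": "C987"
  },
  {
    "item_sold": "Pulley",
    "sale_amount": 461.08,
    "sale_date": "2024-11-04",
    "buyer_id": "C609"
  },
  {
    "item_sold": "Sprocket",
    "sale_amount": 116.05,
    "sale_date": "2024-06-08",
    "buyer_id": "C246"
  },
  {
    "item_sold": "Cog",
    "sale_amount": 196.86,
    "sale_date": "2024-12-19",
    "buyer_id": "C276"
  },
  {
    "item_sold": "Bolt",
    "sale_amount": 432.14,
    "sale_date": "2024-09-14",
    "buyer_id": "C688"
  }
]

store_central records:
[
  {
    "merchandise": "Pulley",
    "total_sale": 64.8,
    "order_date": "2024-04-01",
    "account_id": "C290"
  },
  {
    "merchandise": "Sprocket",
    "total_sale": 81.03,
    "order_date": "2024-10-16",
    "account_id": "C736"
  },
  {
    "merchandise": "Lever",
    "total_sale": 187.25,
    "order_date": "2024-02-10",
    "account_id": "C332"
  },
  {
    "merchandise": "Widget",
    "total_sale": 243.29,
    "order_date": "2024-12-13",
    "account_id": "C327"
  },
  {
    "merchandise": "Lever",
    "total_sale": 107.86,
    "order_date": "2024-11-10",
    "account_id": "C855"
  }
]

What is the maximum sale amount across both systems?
461.08

Reconcile: "sale_amount" (store_east) = "total_sale" (store_central) = sale amount

Maximum in store_east: 461.08
Maximum in store_central: 243.29

Overall maximum: max(461.08, 243.29) = 461.08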